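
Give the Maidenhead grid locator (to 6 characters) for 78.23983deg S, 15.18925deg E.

Add 180° to longitude and 90° to latitude: 195.1892, 11.7602.
Field: 195.1892/20 → 9 → J, 11.7602/10 → 1 → B; chars JB.
Square: 15.1892/2 → 7, 1.7602/1 → 1; chars 71.
Subsquare: 1.1892/0.0833333 → 14 → o, 0.7602/0.0416667 → 18 → s; chars os.

JB71os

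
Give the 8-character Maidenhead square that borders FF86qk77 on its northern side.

FF86qk78

Latitude extended square 7; +1 → 8.
The longitude characters are unchanged.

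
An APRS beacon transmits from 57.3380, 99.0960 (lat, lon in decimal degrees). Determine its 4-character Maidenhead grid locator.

Add 180° to longitude and 90° to latitude: 279.10, 147.34.
Field: 279.10/20 → 13 → N, 147.34/10 → 14 → O; chars NO.
Square: 19.10/2 → 9, 7.34/1 → 7; chars 97.

NO97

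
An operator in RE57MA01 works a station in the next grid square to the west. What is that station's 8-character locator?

RE57la91

Longitude extended square 0; −1 → -1, wraps to 9, carry into subsquare.
Longitude subsquare m = 12; −1 → 11 = l.
The latitude characters are unchanged.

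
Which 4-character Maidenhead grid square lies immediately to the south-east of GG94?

Longitude square 9; +1 → 10, wraps to 0, carry into field.
Longitude field G = 6; +1 → 7 = H.
Latitude square 4; −1 → 3.

HG03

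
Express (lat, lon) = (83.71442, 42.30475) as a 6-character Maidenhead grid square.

Add 180° to longitude and 90° to latitude: 222.3048, 173.7144.
Field (20°×10°, letters A–R): 222.3048/20 → 11 → L, 173.7144/10 → 17 → R; chars LR.
Square (2°×1°, digits 0–9): 2.3048/2 → 1, 3.7144/1 → 3; chars 13.
Subsquare (5′×2.5′, letters a–x): 0.3048/0.0833333 → 3 → d, 0.7144/0.0416667 → 17 → r; chars dr.

LR13dr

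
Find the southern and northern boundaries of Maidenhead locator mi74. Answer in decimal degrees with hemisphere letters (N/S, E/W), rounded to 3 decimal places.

6.000° S, 5.000° S

Field M=12, I=8: +12·20° lon, +8·10° lat → SW at lon 60°, lat -10°.
Square 7, 4: +7·2° lon, +4·1° lat → SW at lon 74°, lat -6°.
Cell spans 2° lon × 1° lat.
south 6.000° S, north 5.000° S.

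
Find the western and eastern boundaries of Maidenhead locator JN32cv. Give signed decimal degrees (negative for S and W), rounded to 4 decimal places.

Field J=9, N=13: +9·20° lon, +13·10° lat → SW at lon 0°, lat 40°.
Square 3, 2: +3·2° lon, +2·1° lat → SW at lon 6°, lat 42°.
Subsquare c=2, v=21: +2·0.0833333° lon, +21·0.0416667° lat → SW at lon 6.16667°, lat 42.875°.
Cell spans 0.0833333° lon × 0.0416667° lat.
west 6.1667, east 6.2500.

6.1667, 6.2500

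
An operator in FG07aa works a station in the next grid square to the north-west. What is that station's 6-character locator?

EG97xb

Longitude subsquare a = 0; −1 → -1, wraps to 23 = x, carry into square.
Longitude square 0; −1 → -1, wraps to 9, carry into field.
Longitude field F = 5; −1 → 4 = E.
Latitude subsquare a = 0; +1 → 1 = b.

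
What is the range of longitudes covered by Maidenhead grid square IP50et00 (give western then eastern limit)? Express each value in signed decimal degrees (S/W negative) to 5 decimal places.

Field I=8, P=15: +8·20° lon, +15·10° lat → SW at lon -20°, lat 60°.
Square 5, 0: +5·2° lon, +0·1° lat → SW at lon -10°, lat 60°.
Subsquare e=4, t=19: +4·0.0833333° lon, +19·0.0416667° lat → SW at lon -9.66667°, lat 60.7917°.
Extended square 0, 0: +0·0.00833333° lon, +0·0.00416667° lat → SW at lon -9.66667°, lat 60.7917°.
Cell spans 0.00833333° lon × 0.00416667° lat.
west -9.66667, east -9.65833.

-9.66667, -9.65833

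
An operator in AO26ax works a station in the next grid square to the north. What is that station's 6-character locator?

AO27aa

Latitude subsquare x = 23; +1 → 24, wraps to 0 = a, carry into square.
Latitude square 6; +1 → 7.
The longitude characters are unchanged.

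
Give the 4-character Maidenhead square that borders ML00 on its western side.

Longitude square 0; −1 → -1, wraps to 9, carry into field.
Longitude field M = 12; −1 → 11 = L.
The latitude characters are unchanged.

LL90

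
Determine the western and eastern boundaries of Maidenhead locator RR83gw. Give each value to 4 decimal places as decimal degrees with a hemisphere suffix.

Field R=17, R=17: +17·20° lon, +17·10° lat → SW at lon 160°, lat 80°.
Square 8, 3: +8·2° lon, +3·1° lat → SW at lon 176°, lat 83°.
Subsquare g=6, w=22: +6·0.0833333° lon, +22·0.0416667° lat → SW at lon 176.5°, lat 83.9167°.
Cell spans 0.0833333° lon × 0.0416667° lat.
west 176.5000° E, east 176.5833° E.

176.5000° E, 176.5833° E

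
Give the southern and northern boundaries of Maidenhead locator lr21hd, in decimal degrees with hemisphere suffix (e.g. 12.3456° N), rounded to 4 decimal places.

81.1250° N, 81.1667° N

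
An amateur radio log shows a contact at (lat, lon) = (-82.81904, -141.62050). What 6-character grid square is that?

Add 180° to longitude and 90° to latitude: 38.3795, 7.1810.
Field: lon ⌊38.3795/20⌋ = 1 → B; lat ⌊7.1810/10⌋ = 0 → A.
Square: lon ⌊18.3795/2⌋ = 9; lat ⌊7.1810/1⌋ = 7.
Subsquare: lon ⌊0.3795/0.0833333⌋ = 4 → e; lat ⌊0.1810/0.0416667⌋ = 4 → e.

BA97ee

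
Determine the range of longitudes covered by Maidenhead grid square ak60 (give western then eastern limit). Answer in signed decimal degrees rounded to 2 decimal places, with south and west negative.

-168.00, -166.00

Field A=0, K=10: +0·20° lon, +10·10° lat → SW at lon -180°, lat 10°.
Square 6, 0: +6·2° lon, +0·1° lat → SW at lon -168°, lat 10°.
Cell spans 2° lon × 1° lat.
west -168.00, east -166.00.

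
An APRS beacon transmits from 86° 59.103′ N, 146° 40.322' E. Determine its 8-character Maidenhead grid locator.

QR36ix06

Offset from 180°W / 90°S: lon 326.67203°, lat 176.98505°.
Field: lon ⌊326.67203/20⌋ = 16 → Q; lat ⌊176.98505/10⌋ = 17 → R.
Square: lon ⌊6.67203/2⌋ = 3; lat ⌊6.98505/1⌋ = 6.
Subsquare: lon ⌊0.67203/0.0833333⌋ = 8 → i; lat ⌊0.98505/0.0416667⌋ = 23 → x.
Extended square: lon ⌊0.00537/0.00833333⌋ = 0; lat ⌊0.02672/0.00416667⌋ = 6.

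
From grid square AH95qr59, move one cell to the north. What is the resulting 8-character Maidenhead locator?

Latitude extended square 9; +1 → 10, wraps to 0, carry into subsquare.
Latitude subsquare r = 17; +1 → 18 = s.
The longitude characters are unchanged.

AH95qs50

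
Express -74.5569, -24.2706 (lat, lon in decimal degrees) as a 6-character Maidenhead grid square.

HB75uk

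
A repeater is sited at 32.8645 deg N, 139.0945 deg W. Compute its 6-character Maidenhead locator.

CM02ku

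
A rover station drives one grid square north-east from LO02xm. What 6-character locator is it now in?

Longitude subsquare x = 23; +1 → 24, wraps to 0 = a, carry into square.
Longitude square 0; +1 → 1.
Latitude subsquare m = 12; +1 → 13 = n.

LO12an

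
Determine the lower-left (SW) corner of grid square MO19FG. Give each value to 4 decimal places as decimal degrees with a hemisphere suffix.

Field M=12, O=14: +12·20° lon, +14·10° lat → SW at lon 60°, lat 50°.
Square 1, 9: +1·2° lon, +9·1° lat → SW at lon 62°, lat 59°.
Subsquare f=5, g=6: +5·0.0833333° lon, +6·0.0416667° lat → SW at lon 62.4167°, lat 59.25°.
latitude 59.2500° N, longitude 62.4167° E.

59.2500° N, 62.4167° E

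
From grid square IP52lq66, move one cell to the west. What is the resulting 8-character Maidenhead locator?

IP52lq56

Longitude extended square 6; −1 → 5.
The latitude characters are unchanged.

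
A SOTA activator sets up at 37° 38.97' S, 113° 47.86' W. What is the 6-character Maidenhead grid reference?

Offset from 180°W / 90°S: lon 66.2023°, lat 52.3505°.
Field (20°×10°, letters A–R): lon ⌊66.2023/20⌋ = 3 → D; lat ⌊52.3505/10⌋ = 5 → F.
Square (2°×1°, digits 0–9): lon ⌊6.2023/2⌋ = 3; lat ⌊2.3505/1⌋ = 2.
Subsquare (5′×2.5′, letters a–x): lon ⌊0.2023/0.0833333⌋ = 2 → c; lat ⌊0.3505/0.0416667⌋ = 8 → i.

DF32ci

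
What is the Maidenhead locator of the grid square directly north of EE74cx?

Latitude subsquare x = 23; +1 → 24, wraps to 0 = a, carry into square.
Latitude square 4; +1 → 5.
The longitude characters are unchanged.

EE75ca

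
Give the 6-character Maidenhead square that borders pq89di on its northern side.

Latitude subsquare i = 8; +1 → 9 = j.
The longitude characters are unchanged.

PQ89dj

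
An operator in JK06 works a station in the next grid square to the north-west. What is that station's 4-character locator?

IK97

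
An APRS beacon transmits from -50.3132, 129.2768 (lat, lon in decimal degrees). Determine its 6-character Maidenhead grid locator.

Shift to the Maidenhead origin (180°W, 90°S): lon 309.2768, lat 39.6868.
Field (20°×10°, letters A–R): lon ⌊309.2768/20⌋ = 15 → P; lat ⌊39.6868/10⌋ = 3 → D.
Square (2°×1°, digits 0–9): lon ⌊9.2768/2⌋ = 4; lat ⌊9.6868/1⌋ = 9.
Subsquare (5′×2.5′, letters a–x): lon ⌊1.2768/0.0833333⌋ = 15 → p; lat ⌊0.6868/0.0416667⌋ = 16 → q.

PD49pq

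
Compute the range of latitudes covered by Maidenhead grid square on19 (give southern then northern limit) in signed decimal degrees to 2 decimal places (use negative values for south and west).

49.00, 50.00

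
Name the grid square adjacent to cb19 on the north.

CC10

Latitude square 9; +1 → 10, wraps to 0, carry into field.
Latitude field B = 1; +1 → 2 = C.
The longitude characters are unchanged.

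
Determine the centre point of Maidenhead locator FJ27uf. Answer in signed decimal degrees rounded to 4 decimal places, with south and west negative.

7.2292, -74.2917

Field F=5, J=9: +5·20° lon, +9·10° lat → SW at lon -80°, lat 0°.
Square 2, 7: +2·2° lon, +7·1° lat → SW at lon -76°, lat 7°.
Subsquare u=20, f=5: +20·0.0833333° lon, +5·0.0416667° lat → SW at lon -74.3333°, lat 7.20833°.
Cell spans 0.0833333° lon × 0.0416667° lat. Centre is SW corner plus half of each.
latitude 7.2292, longitude -74.2917.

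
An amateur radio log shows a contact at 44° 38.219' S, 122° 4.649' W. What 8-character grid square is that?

CE85xi07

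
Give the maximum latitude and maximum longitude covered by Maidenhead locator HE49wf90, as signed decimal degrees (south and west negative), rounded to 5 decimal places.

-40.78750, -30.08333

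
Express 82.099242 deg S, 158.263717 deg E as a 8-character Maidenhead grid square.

Add 180° to longitude and 90° to latitude: 338.26372, 7.90076.
Field (20°×10°, letters A–R): 338.26372/20 → 16 → Q, 7.90076/10 → 0 → A; chars QA.
Square (2°×1°, digits 0–9): 18.26372/2 → 9, 7.90076/1 → 7; chars 97.
Subsquare (5′×2.5′, letters a–x): 0.26372/0.0833333 → 3 → d, 0.90076/0.0416667 → 21 → v; chars dv.
Extended square (30″×15″, digits 0–9): 0.01372/0.00833333 → 1, 0.02576/0.00416667 → 6; chars 16.

QA97dv16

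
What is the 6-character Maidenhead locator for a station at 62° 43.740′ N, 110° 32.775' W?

Offset from 180°W / 90°S: lon 69.4537°, lat 152.7290°.
Field (20°×10°, letters A–R): 69.4537/20 → 3 → D, 152.7290/10 → 15 → P; chars DP.
Square (2°×1°, digits 0–9): 9.4537/2 → 4, 2.7290/1 → 2; chars 42.
Subsquare (5′×2.5′, letters a–x): 1.4537/0.0833333 → 17 → r, 0.7290/0.0416667 → 17 → r; chars rr.

DP42rr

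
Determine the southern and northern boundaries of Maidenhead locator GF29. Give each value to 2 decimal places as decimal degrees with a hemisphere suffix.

Field G=6, F=5: +6·20° lon, +5·10° lat → SW at lon -60°, lat -40°.
Square 2, 9: +2·2° lon, +9·1° lat → SW at lon -56°, lat -31°.
Cell spans 2° lon × 1° lat.
south 31.00° S, north 30.00° S.

31.00° S, 30.00° S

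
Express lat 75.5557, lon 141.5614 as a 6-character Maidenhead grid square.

Shift to the Maidenhead origin (180°W, 90°S): lon 321.5614, lat 165.5557.
Field: 321.5614/20 → 16 → Q, 165.5557/10 → 16 → Q; chars QQ.
Square: 1.5614/2 → 0, 5.5557/1 → 5; chars 05.
Subsquare: 1.5614/0.0833333 → 18 → s, 0.5557/0.0416667 → 13 → n; chars sn.

QQ05sn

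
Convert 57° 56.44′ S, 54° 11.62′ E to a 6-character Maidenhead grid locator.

LD72cb

Shift to the Maidenhead origin (180°W, 90°S): lon 234.1937, lat 32.0593.
Field: lon ⌊234.1937/20⌋ = 11 → L; lat ⌊32.0593/10⌋ = 3 → D.
Square: lon ⌊14.1937/2⌋ = 7; lat ⌊2.0593/1⌋ = 2.
Subsquare: lon ⌊0.1937/0.0833333⌋ = 2 → c; lat ⌊0.0593/0.0416667⌋ = 1 → b.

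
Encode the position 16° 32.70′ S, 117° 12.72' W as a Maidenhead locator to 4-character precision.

DH13

Offset from 180°W / 90°S: lon 62.79°, lat 73.45°.
Field: lon ⌊62.79/20⌋ = 3 → D; lat ⌊73.45/10⌋ = 7 → H.
Square: lon ⌊2.79/2⌋ = 1; lat ⌊3.45/1⌋ = 3.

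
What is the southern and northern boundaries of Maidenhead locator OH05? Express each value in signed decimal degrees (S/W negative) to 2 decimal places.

-15.00, -14.00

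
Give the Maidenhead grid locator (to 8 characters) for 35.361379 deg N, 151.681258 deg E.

Offset from 180°W / 90°S: lon 331.68126°, lat 125.36138°.
Field: lon ⌊331.68126/20⌋ = 16 → Q; lat ⌊125.36138/10⌋ = 12 → M.
Square: lon ⌊11.68126/2⌋ = 5; lat ⌊5.36138/1⌋ = 5.
Subsquare: lon ⌊1.68126/0.0833333⌋ = 20 → u; lat ⌊0.36138/0.0416667⌋ = 8 → i.
Extended square: lon ⌊0.01459/0.00833333⌋ = 1; lat ⌊0.02805/0.00416667⌋ = 6.

QM55ui16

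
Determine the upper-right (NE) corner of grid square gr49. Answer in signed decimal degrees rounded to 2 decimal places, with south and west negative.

Field G=6, R=17: +6·20° lon, +17·10° lat → SW at lon -60°, lat 80°.
Square 4, 9: +4·2° lon, +9·1° lat → SW at lon -52°, lat 89°.
Cell spans 2° lon × 1° lat. NE corner is SW corner plus one full cell.
latitude 90.00, longitude -50.00.

90.00, -50.00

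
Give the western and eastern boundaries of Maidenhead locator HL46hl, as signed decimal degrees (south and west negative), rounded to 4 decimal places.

-31.4167, -31.3333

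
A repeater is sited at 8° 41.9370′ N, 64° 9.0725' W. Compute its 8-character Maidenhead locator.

FJ78wq17

Add 180° to longitude and 90° to latitude: 115.84879, 98.69895.
Field: 115.84879/20 → 5 → F, 98.69895/10 → 9 → J; chars FJ.
Square: 15.84879/2 → 7, 8.69895/1 → 8; chars 78.
Subsquare: 1.84879/0.0833333 → 22 → w, 0.69895/0.0416667 → 16 → q; chars wq.
Extended square: 0.01546/0.00833333 → 1, 0.03228/0.00416667 → 7; chars 17.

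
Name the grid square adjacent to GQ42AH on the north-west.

GQ32xi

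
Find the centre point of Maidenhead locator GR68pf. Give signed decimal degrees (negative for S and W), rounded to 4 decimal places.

Field G=6, R=17: +6·20° lon, +17·10° lat → SW at lon -60°, lat 80°.
Square 6, 8: +6·2° lon, +8·1° lat → SW at lon -48°, lat 88°.
Subsquare p=15, f=5: +15·0.0833333° lon, +5·0.0416667° lat → SW at lon -46.75°, lat 88.2083°.
Cell spans 0.0833333° lon × 0.0416667° lat. Centre is SW corner plus half of each.
latitude 88.2292, longitude -46.7083.

88.2292, -46.7083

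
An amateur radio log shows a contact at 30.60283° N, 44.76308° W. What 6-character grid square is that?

Add 180° to longitude and 90° to latitude: 135.2369, 120.6028.
Field (20°×10°, letters A–R): 135.2369/20 → 6 → G, 120.6028/10 → 12 → M; chars GM.
Square (2°×1°, digits 0–9): 15.2369/2 → 7, 0.6028/1 → 0; chars 70.
Subsquare (5′×2.5′, letters a–x): 1.2369/0.0833333 → 14 → o, 0.6028/0.0416667 → 14 → o; chars oo.

GM70oo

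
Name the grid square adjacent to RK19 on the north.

Latitude square 9; +1 → 10, wraps to 0, carry into field.
Latitude field K = 10; +1 → 11 = L.
The longitude characters are unchanged.

RL10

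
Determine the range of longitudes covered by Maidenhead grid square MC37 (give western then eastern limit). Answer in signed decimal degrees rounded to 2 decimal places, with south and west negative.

66.00, 68.00

Field M=12, C=2: +12·20° lon, +2·10° lat → SW at lon 60°, lat -70°.
Square 3, 7: +3·2° lon, +7·1° lat → SW at lon 66°, lat -63°.
Cell spans 2° lon × 1° lat.
west 66.00, east 68.00.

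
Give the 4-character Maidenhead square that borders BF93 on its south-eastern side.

Longitude square 9; +1 → 10, wraps to 0, carry into field.
Longitude field B = 1; +1 → 2 = C.
Latitude square 3; −1 → 2.

CF02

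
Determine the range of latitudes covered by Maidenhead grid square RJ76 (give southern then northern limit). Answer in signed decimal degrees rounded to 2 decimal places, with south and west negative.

Field R=17, J=9: +17·20° lon, +9·10° lat → SW at lon 160°, lat 0°.
Square 7, 6: +7·2° lon, +6·1° lat → SW at lon 174°, lat 6°.
Cell spans 2° lon × 1° lat.
south 6.00, north 7.00.

6.00, 7.00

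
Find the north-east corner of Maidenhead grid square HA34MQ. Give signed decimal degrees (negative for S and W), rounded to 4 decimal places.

-85.2917, -32.9167

Field H=7, A=0: +7·20° lon, +0·10° lat → SW at lon -40°, lat -90°.
Square 3, 4: +3·2° lon, +4·1° lat → SW at lon -34°, lat -86°.
Subsquare m=12, q=16: +12·0.0833333° lon, +16·0.0416667° lat → SW at lon -33°, lat -85.3333°.
Cell spans 0.0833333° lon × 0.0416667° lat. NE corner is SW corner plus one full cell.
latitude -85.2917, longitude -32.9167.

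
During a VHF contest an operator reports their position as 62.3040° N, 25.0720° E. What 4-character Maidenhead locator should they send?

KP22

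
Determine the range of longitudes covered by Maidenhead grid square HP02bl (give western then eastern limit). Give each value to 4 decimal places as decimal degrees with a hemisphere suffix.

Field H=7, P=15: +7·20° lon, +15·10° lat → SW at lon -40°, lat 60°.
Square 0, 2: +0·2° lon, +2·1° lat → SW at lon -40°, lat 62°.
Subsquare b=1, l=11: +1·0.0833333° lon, +11·0.0416667° lat → SW at lon -39.9167°, lat 62.4583°.
Cell spans 0.0833333° lon × 0.0416667° lat.
west 39.9167° W, east 39.8333° W.

39.9167° W, 39.8333° W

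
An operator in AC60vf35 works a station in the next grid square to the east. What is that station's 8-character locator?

AC60vf45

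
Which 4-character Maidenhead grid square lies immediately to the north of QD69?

Latitude square 9; +1 → 10, wraps to 0, carry into field.
Latitude field D = 3; +1 → 4 = E.
The longitude characters are unchanged.

QE60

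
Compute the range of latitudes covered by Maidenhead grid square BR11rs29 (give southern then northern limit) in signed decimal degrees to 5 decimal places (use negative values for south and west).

Field B=1, R=17: +1·20° lon, +17·10° lat → SW at lon -160°, lat 80°.
Square 1, 1: +1·2° lon, +1·1° lat → SW at lon -158°, lat 81°.
Subsquare r=17, s=18: +17·0.0833333° lon, +18·0.0416667° lat → SW at lon -156.583°, lat 81.75°.
Extended square 2, 9: +2·0.00833333° lon, +9·0.00416667° lat → SW at lon -156.567°, lat 81.7875°.
Cell spans 0.00833333° lon × 0.00416667° lat.
south 81.78750, north 81.79167.

81.78750, 81.79167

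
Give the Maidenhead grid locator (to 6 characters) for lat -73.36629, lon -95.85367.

Add 180° to longitude and 90° to latitude: 84.1463, 16.6337.
Field (20°×10°, letters A–R): 84.1463/20 → 4 → E, 16.6337/10 → 1 → B; chars EB.
Square (2°×1°, digits 0–9): 4.1463/2 → 2, 6.6337/1 → 6; chars 26.
Subsquare (5′×2.5′, letters a–x): 0.1463/0.0833333 → 1 → b, 0.6337/0.0416667 → 15 → p; chars bp.

EB26bp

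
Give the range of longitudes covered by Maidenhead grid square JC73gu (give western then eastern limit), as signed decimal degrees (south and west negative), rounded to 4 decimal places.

14.5000, 14.5833

Field J=9, C=2: +9·20° lon, +2·10° lat → SW at lon 0°, lat -70°.
Square 7, 3: +7·2° lon, +3·1° lat → SW at lon 14°, lat -67°.
Subsquare g=6, u=20: +6·0.0833333° lon, +20·0.0416667° lat → SW at lon 14.5°, lat -66.1667°.
Cell spans 0.0833333° lon × 0.0416667° lat.
west 14.5000, east 14.5833.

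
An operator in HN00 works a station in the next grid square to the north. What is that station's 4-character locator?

HN01

Latitude square 0; +1 → 1.
The longitude characters are unchanged.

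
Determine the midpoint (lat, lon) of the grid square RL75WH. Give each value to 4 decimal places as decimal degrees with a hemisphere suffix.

Field R=17, L=11: +17·20° lon, +11·10° lat → SW at lon 160°, lat 20°.
Square 7, 5: +7·2° lon, +5·1° lat → SW at lon 174°, lat 25°.
Subsquare w=22, h=7: +22·0.0833333° lon, +7·0.0416667° lat → SW at lon 175.833°, lat 25.2917°.
Cell spans 0.0833333° lon × 0.0416667° lat. Centre is SW corner plus half of each.
latitude 25.3125° N, longitude 175.8750° E.

25.3125° N, 175.8750° E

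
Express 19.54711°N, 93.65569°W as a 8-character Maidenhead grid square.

Shift to the Maidenhead origin (180°W, 90°S): lon 86.34431, lat 109.54711.
Field (20°×10°, letters A–R): 86.34431/20 → 4 → E, 109.54711/10 → 10 → K; chars EK.
Square (2°×1°, digits 0–9): 6.34431/2 → 3, 9.54711/1 → 9; chars 39.
Subsquare (5′×2.5′, letters a–x): 0.34431/0.0833333 → 4 → e, 0.54711/0.0416667 → 13 → n; chars en.
Extended square (30″×15″, digits 0–9): 0.01098/0.00833333 → 1, 0.00544/0.00416667 → 1; chars 11.

EK39en11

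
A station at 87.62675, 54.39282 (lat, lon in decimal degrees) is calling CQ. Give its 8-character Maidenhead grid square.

Shift to the Maidenhead origin (180°W, 90°S): lon 234.39282, lat 177.62675.
Field (20°×10°, letters A–R): lon ⌊234.39282/20⌋ = 11 → L; lat ⌊177.62675/10⌋ = 17 → R.
Square (2°×1°, digits 0–9): lon ⌊14.39282/2⌋ = 7; lat ⌊7.62675/1⌋ = 7.
Subsquare (5′×2.5′, letters a–x): lon ⌊0.39282/0.0833333⌋ = 4 → e; lat ⌊0.62675/0.0416667⌋ = 15 → p.
Extended square (30″×15″, digits 0–9): lon ⌊0.05949/0.00833333⌋ = 7; lat ⌊0.00175/0.00416667⌋ = 0.

LR77ep70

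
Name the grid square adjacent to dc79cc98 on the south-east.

DC79dc07

Longitude extended square 9; +1 → 10, wraps to 0, carry into subsquare.
Longitude subsquare c = 2; +1 → 3 = d.
Latitude extended square 8; −1 → 7.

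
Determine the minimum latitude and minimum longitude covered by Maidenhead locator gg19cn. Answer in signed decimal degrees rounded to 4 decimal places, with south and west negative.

-20.4583, -57.8333

Field G=6, G=6: +6·20° lon, +6·10° lat → SW at lon -60°, lat -30°.
Square 1, 9: +1·2° lon, +9·1° lat → SW at lon -58°, lat -21°.
Subsquare c=2, n=13: +2·0.0833333° lon, +13·0.0416667° lat → SW at lon -57.8333°, lat -20.4583°.
latitude -20.4583, longitude -57.8333.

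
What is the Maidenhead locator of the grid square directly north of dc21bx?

DC22ba

Latitude subsquare x = 23; +1 → 24, wraps to 0 = a, carry into square.
Latitude square 1; +1 → 2.
The longitude characters are unchanged.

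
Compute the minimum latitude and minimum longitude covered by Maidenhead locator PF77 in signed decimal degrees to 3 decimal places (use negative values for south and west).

Field P=15, F=5: +15·20° lon, +5·10° lat → SW at lon 120°, lat -40°.
Square 7, 7: +7·2° lon, +7·1° lat → SW at lon 134°, lat -33°.
latitude -33.000, longitude 134.000.

-33.000, 134.000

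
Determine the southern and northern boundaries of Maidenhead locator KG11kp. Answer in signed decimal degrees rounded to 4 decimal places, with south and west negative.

-28.3750, -28.3333

Field K=10, G=6: +10·20° lon, +6·10° lat → SW at lon 20°, lat -30°.
Square 1, 1: +1·2° lon, +1·1° lat → SW at lon 22°, lat -29°.
Subsquare k=10, p=15: +10·0.0833333° lon, +15·0.0416667° lat → SW at lon 22.8333°, lat -28.375°.
Cell spans 0.0833333° lon × 0.0416667° lat.
south -28.3750, north -28.3333.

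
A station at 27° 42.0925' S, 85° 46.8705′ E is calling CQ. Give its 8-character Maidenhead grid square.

Offset from 180°W / 90°S: lon 265.78118°, lat 62.29846°.
Field (20°×10°, letters A–R): 265.78118/20 → 13 → N, 62.29846/10 → 6 → G; chars NG.
Square (2°×1°, digits 0–9): 5.78118/2 → 2, 2.29846/1 → 2; chars 22.
Subsquare (5′×2.5′, letters a–x): 1.78118/0.0833333 → 21 → v, 0.29846/0.0416667 → 7 → h; chars vh.
Extended square (30″×15″, digits 0–9): 0.03118/0.00833333 → 3, 0.00679/0.00416667 → 1; chars 31.

NG22vh31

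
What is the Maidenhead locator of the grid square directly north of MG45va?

MG45vb

Latitude subsquare a = 0; +1 → 1 = b.
The longitude characters are unchanged.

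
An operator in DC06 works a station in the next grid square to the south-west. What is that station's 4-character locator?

Longitude square 0; −1 → -1, wraps to 9, carry into field.
Longitude field D = 3; −1 → 2 = C.
Latitude square 6; −1 → 5.

CC95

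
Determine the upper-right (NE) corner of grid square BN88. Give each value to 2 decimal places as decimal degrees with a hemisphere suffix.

49.00° N, 142.00° W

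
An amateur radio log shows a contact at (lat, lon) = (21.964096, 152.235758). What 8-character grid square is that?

QL61cx81

Offset from 180°W / 90°S: lon 332.23576°, lat 111.96410°.
Field: 332.23576/20 → 16 → Q, 111.96410/10 → 11 → L; chars QL.
Square: 12.23576/2 → 6, 1.96410/1 → 1; chars 61.
Subsquare: 0.23576/0.0833333 → 2 → c, 0.96410/0.0416667 → 23 → x; chars cx.
Extended square: 0.06909/0.00833333 → 8, 0.00576/0.00416667 → 1; chars 81.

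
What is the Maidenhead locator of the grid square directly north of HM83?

Latitude square 3; +1 → 4.
The longitude characters are unchanged.

HM84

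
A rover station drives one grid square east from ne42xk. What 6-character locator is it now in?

NE52ak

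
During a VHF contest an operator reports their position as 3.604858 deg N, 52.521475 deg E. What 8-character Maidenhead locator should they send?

Shift to the Maidenhead origin (180°W, 90°S): lon 232.52148, lat 93.60486.
Field (20°×10°, letters A–R): lon ⌊232.52148/20⌋ = 11 → L; lat ⌊93.60486/10⌋ = 9 → J.
Square (2°×1°, digits 0–9): lon ⌊12.52148/2⌋ = 6; lat ⌊3.60486/1⌋ = 3.
Subsquare (5′×2.5′, letters a–x): lon ⌊0.52148/0.0833333⌋ = 6 → g; lat ⌊0.60486/0.0416667⌋ = 14 → o.
Extended square (30″×15″, digits 0–9): lon ⌊0.02148/0.00833333⌋ = 2; lat ⌊0.02152/0.00416667⌋ = 5.

LJ63go25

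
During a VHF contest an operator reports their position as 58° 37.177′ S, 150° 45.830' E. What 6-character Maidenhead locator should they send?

Shift to the Maidenhead origin (180°W, 90°S): lon 330.7638, lat 31.3804.
Field: 330.7638/20 → 16 → Q, 31.3804/10 → 3 → D; chars QD.
Square: 10.7638/2 → 5, 1.3804/1 → 1; chars 51.
Subsquare: 0.7638/0.0833333 → 9 → j, 0.3804/0.0416667 → 9 → j; chars jj.

QD51jj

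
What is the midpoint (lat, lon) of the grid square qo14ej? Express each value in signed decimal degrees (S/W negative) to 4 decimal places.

Field Q=16, O=14: +16·20° lon, +14·10° lat → SW at lon 140°, lat 50°.
Square 1, 4: +1·2° lon, +4·1° lat → SW at lon 142°, lat 54°.
Subsquare e=4, j=9: +4·0.0833333° lon, +9·0.0416667° lat → SW at lon 142.333°, lat 54.375°.
Cell spans 0.0833333° lon × 0.0416667° lat. Centre is SW corner plus half of each.
latitude 54.3958, longitude 142.3750.

54.3958, 142.3750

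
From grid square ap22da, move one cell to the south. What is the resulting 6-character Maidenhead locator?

AP21dx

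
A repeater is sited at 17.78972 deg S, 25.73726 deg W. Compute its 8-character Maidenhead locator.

HH72df10

Add 180° to longitude and 90° to latitude: 154.26274, 72.21028.
Field: lon ⌊154.26274/20⌋ = 7 → H; lat ⌊72.21028/10⌋ = 7 → H.
Square: lon ⌊14.26274/2⌋ = 7; lat ⌊2.21028/1⌋ = 2.
Subsquare: lon ⌊0.26274/0.0833333⌋ = 3 → d; lat ⌊0.21028/0.0416667⌋ = 5 → f.
Extended square: lon ⌊0.01274/0.00833333⌋ = 1; lat ⌊0.00195/0.00416667⌋ = 0.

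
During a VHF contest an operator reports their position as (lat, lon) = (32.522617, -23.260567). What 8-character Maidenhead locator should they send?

HM82im85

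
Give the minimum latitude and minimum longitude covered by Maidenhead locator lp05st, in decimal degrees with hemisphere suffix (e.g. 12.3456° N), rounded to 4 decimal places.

Field L=11, P=15: +11·20° lon, +15·10° lat → SW at lon 40°, lat 60°.
Square 0, 5: +0·2° lon, +5·1° lat → SW at lon 40°, lat 65°.
Subsquare s=18, t=19: +18·0.0833333° lon, +19·0.0416667° lat → SW at lon 41.5°, lat 65.7917°.
latitude 65.7917° N, longitude 41.5000° E.

65.7917° N, 41.5000° E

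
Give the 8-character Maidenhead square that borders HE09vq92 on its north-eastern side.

Longitude extended square 9; +1 → 10, wraps to 0, carry into subsquare.
Longitude subsquare v = 21; +1 → 22 = w.
Latitude extended square 2; +1 → 3.

HE09wq03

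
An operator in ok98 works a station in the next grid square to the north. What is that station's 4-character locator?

Latitude square 8; +1 → 9.
The longitude characters are unchanged.

OK99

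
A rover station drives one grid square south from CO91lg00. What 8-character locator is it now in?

CO91lf09

Latitude extended square 0; −1 → -1, wraps to 9, carry into subsquare.
Latitude subsquare g = 6; −1 → 5 = f.
The longitude characters are unchanged.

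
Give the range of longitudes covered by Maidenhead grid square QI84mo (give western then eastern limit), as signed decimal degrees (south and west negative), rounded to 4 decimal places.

157.0000, 157.0833

Field Q=16, I=8: +16·20° lon, +8·10° lat → SW at lon 140°, lat -10°.
Square 8, 4: +8·2° lon, +4·1° lat → SW at lon 156°, lat -6°.
Subsquare m=12, o=14: +12·0.0833333° lon, +14·0.0416667° lat → SW at lon 157°, lat -5.41667°.
Cell spans 0.0833333° lon × 0.0416667° lat.
west 157.0000, east 157.0833.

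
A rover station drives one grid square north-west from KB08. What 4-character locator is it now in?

Longitude square 0; −1 → -1, wraps to 9, carry into field.
Longitude field K = 10; −1 → 9 = J.
Latitude square 8; +1 → 9.

JB99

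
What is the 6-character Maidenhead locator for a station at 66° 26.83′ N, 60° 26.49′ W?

Offset from 180°W / 90°S: lon 119.5585°, lat 156.4472°.
Field: lon ⌊119.5585/20⌋ = 5 → F; lat ⌊156.4472/10⌋ = 15 → P.
Square: lon ⌊19.5585/2⌋ = 9; lat ⌊6.4472/1⌋ = 6.
Subsquare: lon ⌊1.5585/0.0833333⌋ = 18 → s; lat ⌊0.4472/0.0416667⌋ = 10 → k.

FP96sk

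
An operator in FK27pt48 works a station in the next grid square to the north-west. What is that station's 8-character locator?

Longitude extended square 4; −1 → 3.
Latitude extended square 8; +1 → 9.

FK27pt39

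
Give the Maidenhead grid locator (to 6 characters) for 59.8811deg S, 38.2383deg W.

Offset from 180°W / 90°S: lon 141.7617°, lat 30.1189°.
Field: lon ⌊141.7617/20⌋ = 7 → H; lat ⌊30.1189/10⌋ = 3 → D.
Square: lon ⌊1.7617/2⌋ = 0; lat ⌊0.1189/1⌋ = 0.
Subsquare: lon ⌊1.7617/0.0833333⌋ = 21 → v; lat ⌊0.1189/0.0416667⌋ = 2 → c.

HD00vc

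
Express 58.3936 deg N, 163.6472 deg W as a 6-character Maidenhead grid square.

Shift to the Maidenhead origin (180°W, 90°S): lon 16.3528, lat 148.3936.
Field: 16.3528/20 → 0 → A, 148.3936/10 → 14 → O; chars AO.
Square: 16.3528/2 → 8, 8.3936/1 → 8; chars 88.
Subsquare: 0.3528/0.0833333 → 4 → e, 0.3936/0.0416667 → 9 → j; chars ej.

AO88ej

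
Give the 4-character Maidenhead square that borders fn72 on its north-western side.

FN63

Longitude square 7; −1 → 6.
Latitude square 2; +1 → 3.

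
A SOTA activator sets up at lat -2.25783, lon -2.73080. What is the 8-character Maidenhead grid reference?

II87pr28

Offset from 180°W / 90°S: lon 177.26920°, lat 87.74217°.
Field: 177.26920/20 → 8 → I, 87.74217/10 → 8 → I; chars II.
Square: 17.26920/2 → 8, 7.74217/1 → 7; chars 87.
Subsquare: 1.26920/0.0833333 → 15 → p, 0.74217/0.0416667 → 17 → r; chars pr.
Extended square: 0.01920/0.00833333 → 2, 0.03384/0.00416667 → 8; chars 28.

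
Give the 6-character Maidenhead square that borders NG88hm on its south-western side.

NG88gl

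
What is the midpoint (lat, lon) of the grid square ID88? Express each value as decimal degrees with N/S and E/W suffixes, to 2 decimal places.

Field I=8, D=3: +8·20° lon, +3·10° lat → SW at lon -20°, lat -60°.
Square 8, 8: +8·2° lon, +8·1° lat → SW at lon -4°, lat -52°.
Cell spans 2° lon × 1° lat. Centre is SW corner plus half of each.
latitude 51.50° S, longitude 3.00° W.

51.50° S, 3.00° W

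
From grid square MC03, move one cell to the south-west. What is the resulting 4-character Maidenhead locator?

Longitude square 0; −1 → -1, wraps to 9, carry into field.
Longitude field M = 12; −1 → 11 = L.
Latitude square 3; −1 → 2.

LC92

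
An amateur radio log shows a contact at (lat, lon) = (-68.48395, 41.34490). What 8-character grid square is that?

Add 180° to longitude and 90° to latitude: 221.34490, 21.51605.
Field: 221.34490/20 → 11 → L, 21.51605/10 → 2 → C; chars LC.
Square: 1.34490/2 → 0, 1.51605/1 → 1; chars 01.
Subsquare: 1.34490/0.0833333 → 16 → q, 0.51605/0.0416667 → 12 → m; chars qm.
Extended square: 0.01157/0.00833333 → 1, 0.01605/0.00416667 → 3; chars 13.

LC01qm13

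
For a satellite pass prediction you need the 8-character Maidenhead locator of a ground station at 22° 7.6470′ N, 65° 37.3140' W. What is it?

Shift to the Maidenhead origin (180°W, 90°S): lon 114.37810, lat 112.12745.
Field: lon ⌊114.37810/20⌋ = 5 → F; lat ⌊112.12745/10⌋ = 11 → L.
Square: lon ⌊14.37810/2⌋ = 7; lat ⌊2.12745/1⌋ = 2.
Subsquare: lon ⌊0.37810/0.0833333⌋ = 4 → e; lat ⌊0.12745/0.0416667⌋ = 3 → d.
Extended square: lon ⌊0.04477/0.00833333⌋ = 5; lat ⌊0.00245/0.00416667⌋ = 0.

FL72ed50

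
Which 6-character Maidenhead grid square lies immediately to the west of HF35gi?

Longitude subsquare g = 6; −1 → 5 = f.
The latitude characters are unchanged.

HF35fi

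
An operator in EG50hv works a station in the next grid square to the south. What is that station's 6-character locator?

Latitude subsquare v = 21; −1 → 20 = u.
The longitude characters are unchanged.

EG50hu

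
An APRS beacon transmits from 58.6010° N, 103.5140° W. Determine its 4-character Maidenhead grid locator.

Shift to the Maidenhead origin (180°W, 90°S): lon 76.49, lat 148.60.
Field (20°×10°, letters A–R): lon ⌊76.49/20⌋ = 3 → D; lat ⌊148.60/10⌋ = 14 → O.
Square (2°×1°, digits 0–9): lon ⌊16.49/2⌋ = 8; lat ⌊8.60/1⌋ = 8.

DO88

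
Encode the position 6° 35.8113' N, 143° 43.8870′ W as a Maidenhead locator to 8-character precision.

Offset from 180°W / 90°S: lon 36.26855°, lat 96.59686°.
Field: 36.26855/20 → 1 → B, 96.59686/10 → 9 → J; chars BJ.
Square: 16.26855/2 → 8, 6.59686/1 → 6; chars 86.
Subsquare: 0.26855/0.0833333 → 3 → d, 0.59686/0.0416667 → 14 → o; chars do.
Extended square: 0.01855/0.00833333 → 2, 0.01352/0.00416667 → 3; chars 23.

BJ86do23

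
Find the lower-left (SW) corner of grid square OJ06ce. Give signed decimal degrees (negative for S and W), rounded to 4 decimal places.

6.1667, 100.1667

Field O=14, J=9: +14·20° lon, +9·10° lat → SW at lon 100°, lat 0°.
Square 0, 6: +0·2° lon, +6·1° lat → SW at lon 100°, lat 6°.
Subsquare c=2, e=4: +2·0.0833333° lon, +4·0.0416667° lat → SW at lon 100.167°, lat 6.16667°.
latitude 6.1667, longitude 100.1667.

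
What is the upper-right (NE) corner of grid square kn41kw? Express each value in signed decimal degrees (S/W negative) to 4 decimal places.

41.9583, 28.9167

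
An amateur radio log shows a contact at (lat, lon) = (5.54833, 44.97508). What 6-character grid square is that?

LJ25ln

Add 180° to longitude and 90° to latitude: 224.9751, 95.5483.
Field: 224.9751/20 → 11 → L, 95.5483/10 → 9 → J; chars LJ.
Square: 4.9751/2 → 2, 5.5483/1 → 5; chars 25.
Subsquare: 0.9751/0.0833333 → 11 → l, 0.5483/0.0416667 → 13 → n; chars ln.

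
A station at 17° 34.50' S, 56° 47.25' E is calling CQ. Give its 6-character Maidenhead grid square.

Shift to the Maidenhead origin (180°W, 90°S): lon 236.7875, lat 72.4250.
Field: 236.7875/20 → 11 → L, 72.4250/10 → 7 → H; chars LH.
Square: 16.7875/2 → 8, 2.4250/1 → 2; chars 82.
Subsquare: 0.7875/0.0833333 → 9 → j, 0.4250/0.0416667 → 10 → k; chars jk.

LH82jk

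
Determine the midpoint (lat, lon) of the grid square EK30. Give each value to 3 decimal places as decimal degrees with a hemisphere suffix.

10.500° N, 93.000° W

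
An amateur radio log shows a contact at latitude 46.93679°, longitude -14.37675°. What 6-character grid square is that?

Offset from 180°W / 90°S: lon 165.6233°, lat 136.9368°.
Field: 165.6233/20 → 8 → I, 136.9368/10 → 13 → N; chars IN.
Square: 5.6233/2 → 2, 6.9368/1 → 6; chars 26.
Subsquare: 1.6233/0.0833333 → 19 → t, 0.9368/0.0416667 → 22 → w; chars tw.

IN26tw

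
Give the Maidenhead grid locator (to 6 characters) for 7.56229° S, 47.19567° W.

Offset from 180°W / 90°S: lon 132.8043°, lat 82.4377°.
Field: lon ⌊132.8043/20⌋ = 6 → G; lat ⌊82.4377/10⌋ = 8 → I.
Square: lon ⌊12.8043/2⌋ = 6; lat ⌊2.4377/1⌋ = 2.
Subsquare: lon ⌊0.8043/0.0833333⌋ = 9 → j; lat ⌊0.4377/0.0416667⌋ = 10 → k.

GI62jk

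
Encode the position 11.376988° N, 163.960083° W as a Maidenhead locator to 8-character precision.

Offset from 180°W / 90°S: lon 16.03992°, lat 101.37699°.
Field: 16.03992/20 → 0 → A, 101.37699/10 → 10 → K; chars AK.
Square: 16.03992/2 → 8, 1.37699/1 → 1; chars 81.
Subsquare: 0.03992/0.0833333 → 0 → a, 0.37699/0.0416667 → 9 → j; chars aj.
Extended square: 0.03992/0.00833333 → 4, 0.00199/0.00416667 → 0; chars 40.

AK81aj40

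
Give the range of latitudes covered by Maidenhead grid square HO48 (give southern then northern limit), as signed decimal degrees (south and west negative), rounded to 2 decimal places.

58.00, 59.00

Field H=7, O=14: +7·20° lon, +14·10° lat → SW at lon -40°, lat 50°.
Square 4, 8: +4·2° lon, +8·1° lat → SW at lon -32°, lat 58°.
Cell spans 2° lon × 1° lat.
south 58.00, north 59.00.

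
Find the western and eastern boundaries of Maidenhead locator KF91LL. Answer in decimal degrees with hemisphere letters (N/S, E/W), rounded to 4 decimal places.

38.9167° E, 39.0000° E

Field K=10, F=5: +10·20° lon, +5·10° lat → SW at lon 20°, lat -40°.
Square 9, 1: +9·2° lon, +1·1° lat → SW at lon 38°, lat -39°.
Subsquare l=11, l=11: +11·0.0833333° lon, +11·0.0416667° lat → SW at lon 38.9167°, lat -38.5417°.
Cell spans 0.0833333° lon × 0.0416667° lat.
west 38.9167° E, east 39.0000° E.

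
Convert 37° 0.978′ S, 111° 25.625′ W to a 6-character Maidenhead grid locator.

DF42gx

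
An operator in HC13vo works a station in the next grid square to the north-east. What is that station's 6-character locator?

HC13wp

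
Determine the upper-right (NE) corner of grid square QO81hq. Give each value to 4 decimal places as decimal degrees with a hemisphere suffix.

51.7083° N, 156.6667° E

Field Q=16, O=14: +16·20° lon, +14·10° lat → SW at lon 140°, lat 50°.
Square 8, 1: +8·2° lon, +1·1° lat → SW at lon 156°, lat 51°.
Subsquare h=7, q=16: +7·0.0833333° lon, +16·0.0416667° lat → SW at lon 156.583°, lat 51.6667°.
Cell spans 0.0833333° lon × 0.0416667° lat. NE corner is SW corner plus one full cell.
latitude 51.7083° N, longitude 156.6667° E.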